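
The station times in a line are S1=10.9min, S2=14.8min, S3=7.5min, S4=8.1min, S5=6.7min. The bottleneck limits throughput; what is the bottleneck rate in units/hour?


Bottleneck = longest station time
Station times: [10.9, 14.8, 7.5, 8.1, 6.7]
Max = 14.8 min
Rate = 60 / 14.8
= 4.05 units/hour (bottleneck: 14.8min)


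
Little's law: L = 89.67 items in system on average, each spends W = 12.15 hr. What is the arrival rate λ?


Little's law: L = λW → λ = L / W
= 89.67 / 12.15
= 7.38 per hour


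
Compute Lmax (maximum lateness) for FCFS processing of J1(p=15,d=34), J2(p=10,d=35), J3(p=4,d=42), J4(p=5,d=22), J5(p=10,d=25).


Lateness per job (L = C - d):
  J1: C=15, d=34, L=-19
  J2: C=25, d=35, L=-10
  J3: C=29, d=42, L=-13
  J4: C=34, d=22, L=12
  J5: C=44, d=25, L=19
Lmax = max(-19, -10, -13, 12, 19)
= 19


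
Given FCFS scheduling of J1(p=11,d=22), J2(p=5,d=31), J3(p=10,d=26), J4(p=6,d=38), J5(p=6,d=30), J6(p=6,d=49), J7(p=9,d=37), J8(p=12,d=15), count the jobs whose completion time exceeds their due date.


Completion vs due date:
  J1: C=11, d=22 → on time
  J2: C=16, d=31 → on time
  J3: C=26, d=26 → on time
  J4: C=32, d=38 → on time
  J5: C=38, d=30 → TARDY
  J6: C=44, d=49 → on time
  J7: C=53, d=37 → TARDY
  J8: C=65, d=15 → TARDY
Tardy jobs: J5, J7, J8
Count = 3


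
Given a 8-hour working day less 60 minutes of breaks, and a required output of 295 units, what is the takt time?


Available = 8×60 - 60 = 420 min
Takt time = 420 / 295
= 1.42 min/unit


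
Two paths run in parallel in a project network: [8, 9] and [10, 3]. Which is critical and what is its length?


Path A: 8 + 9 = 17
Path B: 10 + 3 = 13
Critical path = longest = max(17, 13)
= 17 (Path A)


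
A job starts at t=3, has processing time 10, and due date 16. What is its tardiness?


Completion = start + processing = 3 + 10 = 13
Tardiness = max(0, C - d) = max(0, 13 - 16)
= max(0, -3)
= 0


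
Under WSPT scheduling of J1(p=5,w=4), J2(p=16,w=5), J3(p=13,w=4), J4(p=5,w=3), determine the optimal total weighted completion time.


WSPT order (by p/w): J1 → J4 → J2 → J3
  J1: C=5, w·C=4×5=20
  J4: C=10, w·C=3×10=30
  J2: C=26, w·C=5×26=130
  J3: C=39, w·C=4×39=156
Σ w·C = 336
= 336


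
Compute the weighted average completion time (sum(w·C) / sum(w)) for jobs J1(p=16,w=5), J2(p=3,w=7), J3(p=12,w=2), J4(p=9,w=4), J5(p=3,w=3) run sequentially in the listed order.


Completion times:
  J1: C=16, w×C=5×16=80
  J2: C=19, w×C=7×19=133
  J3: C=31, w×C=2×31=62
  J4: C=40, w×C=4×40=160
  J5: C=43, w×C=3×43=129
Sum w×C = 564
Sum w = 21
Weighted avg = 564/21
= 26.86


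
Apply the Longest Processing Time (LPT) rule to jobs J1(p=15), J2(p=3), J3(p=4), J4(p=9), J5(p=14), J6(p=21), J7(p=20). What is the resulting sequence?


LPT: sort by longest processing time first
  J6: p=21
  J7: p=20
  J1: p=15
  J5: p=14
  J4: p=9
  J3: p=4
  J2: p=3
Order: J6 → J7 → J1 → J5 → J4 → J3 → J2


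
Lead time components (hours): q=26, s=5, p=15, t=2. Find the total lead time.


Lead time = queue + setup + processing + transit
= 26 + 5 + 15 + 2
= 48 hours


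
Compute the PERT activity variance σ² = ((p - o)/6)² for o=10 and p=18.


σ² = ((p - o) / 6)² = (p - o)² / 36
= (18 - 10)² / 36
= 8² / 36
= 64 / 36
= 1.7778


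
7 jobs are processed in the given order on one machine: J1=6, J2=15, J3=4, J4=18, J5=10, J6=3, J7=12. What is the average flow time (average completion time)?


Completion times:
  J1: completes at 6
  J2: completes at 21
  J3: completes at 25
  J4: completes at 43
  J5: completes at 53
  J6: completes at 56
  J7: completes at 68
Sum = 272
Average = 272/7
= 38.86


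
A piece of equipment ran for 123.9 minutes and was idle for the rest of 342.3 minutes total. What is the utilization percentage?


Utilization = busy / total × 100
= 123.9 / 342.3 × 100
= 36.2%


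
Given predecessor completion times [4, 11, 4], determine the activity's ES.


ES = max of all predecessor completion times
Predecessors: [4, 11, 4]
ES = max(4, 11, 4)
= 11


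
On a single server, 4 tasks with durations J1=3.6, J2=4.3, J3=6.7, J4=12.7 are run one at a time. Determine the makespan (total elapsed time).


Sequential makespan: sum all processing times
= 3.6 + 4.3 + 6.7 + 12.7
= 27.3 time units


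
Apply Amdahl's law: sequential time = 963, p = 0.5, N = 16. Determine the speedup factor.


Amdahl's law: T_p = T × ((1-p) + p/N)
= 963 × ((1-0.5) + 0.5/16)
= 963 × (0.50 + 0.0312)
= 963 × 0.5312
= 511.59
Speedup = 963/511.59
= 1.88×


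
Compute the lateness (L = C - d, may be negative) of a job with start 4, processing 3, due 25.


Completion = 4 + 3 = 7
Lateness = C - d = 7 - 25
= -18


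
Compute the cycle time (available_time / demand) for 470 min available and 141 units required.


Cycle time = available time / demand
= 470 / 141
= 3.33 min/unit


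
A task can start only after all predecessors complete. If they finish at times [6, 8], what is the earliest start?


ES = max of all predecessor completion times
Predecessors: [6, 8]
ES = max(6, 8)
= 8


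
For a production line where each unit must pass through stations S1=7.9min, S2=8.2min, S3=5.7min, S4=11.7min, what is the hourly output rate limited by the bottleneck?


Bottleneck = longest station time
Station times: [7.9, 8.2, 5.7, 11.7]
Max = 11.7 min
Rate = 60 / 11.7
= 5.13 units/hour (bottleneck: 11.7min)


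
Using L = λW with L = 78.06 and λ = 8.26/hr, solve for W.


Little's law: L = λW → W = L / λ
= 78.06 / 8.26
= 9.45 hours


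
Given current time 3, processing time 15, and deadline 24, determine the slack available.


Slack = due - current_time - processing
= 24 - 3 - 15
= 6


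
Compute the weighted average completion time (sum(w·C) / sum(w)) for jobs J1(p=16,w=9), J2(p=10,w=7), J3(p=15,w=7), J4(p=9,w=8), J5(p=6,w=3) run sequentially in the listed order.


Completion times:
  J1: C=16, w×C=9×16=144
  J2: C=26, w×C=7×26=182
  J3: C=41, w×C=7×41=287
  J4: C=50, w×C=8×50=400
  J5: C=56, w×C=3×56=168
Sum w×C = 1181
Sum w = 34
Weighted avg = 1181/34
= 34.74


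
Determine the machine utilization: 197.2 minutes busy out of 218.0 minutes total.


Utilization = busy / total × 100
= 197.2 / 218.0 × 100
= 90.5%


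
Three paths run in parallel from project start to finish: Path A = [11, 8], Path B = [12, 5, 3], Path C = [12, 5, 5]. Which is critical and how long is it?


Path A: 11 + 8 = 19
Path B: 12 + 5 + 3 = 20
Path C: 12 + 5 + 5 = 22
Critical path = longest = max(19, 20, 22)
= 22 (Path C)


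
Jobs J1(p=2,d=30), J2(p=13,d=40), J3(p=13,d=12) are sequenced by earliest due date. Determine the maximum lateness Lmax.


EDD order: J3 → J1 → J2
Completion and lateness:
  J3: C=13, d=12, L=13-12=1
  J1: C=15, d=30, L=15-30=-15
  J2: C=28, d=40, L=28-40=-12
Lmax = max(1, -15, -12)
= 1


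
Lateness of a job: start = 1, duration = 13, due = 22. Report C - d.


Completion = 1 + 13 = 14
Lateness = C - d = 14 - 22
= -8


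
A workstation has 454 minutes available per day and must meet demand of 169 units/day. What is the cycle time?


Cycle time = available time / demand
= 454 / 169
= 2.69 min/unit


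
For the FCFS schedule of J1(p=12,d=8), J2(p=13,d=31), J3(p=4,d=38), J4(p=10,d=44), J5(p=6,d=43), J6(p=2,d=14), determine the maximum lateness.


Lateness per job (L = C - d):
  J1: C=12, d=8, L=4
  J2: C=25, d=31, L=-6
  J3: C=29, d=38, L=-9
  J4: C=39, d=44, L=-5
  J5: C=45, d=43, L=2
  J6: C=47, d=14, L=33
Lmax = max(4, -6, -9, -5, 2, 33)
= 33


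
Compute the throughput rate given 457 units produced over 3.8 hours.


Throughput = units / time
= 457 / 3.8
= 120.3 units/hour


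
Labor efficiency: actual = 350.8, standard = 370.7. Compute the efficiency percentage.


Efficiency = (actual / standard) × 100
= (350.8 / 370.7) × 100
= 94.6%


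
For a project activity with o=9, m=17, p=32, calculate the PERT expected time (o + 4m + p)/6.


te = (o + 4m + p) / 6
= (9 + 4×17 + 32) / 6
= (9 + 68 + 32) / 6
= 109 / 6
= 18.17


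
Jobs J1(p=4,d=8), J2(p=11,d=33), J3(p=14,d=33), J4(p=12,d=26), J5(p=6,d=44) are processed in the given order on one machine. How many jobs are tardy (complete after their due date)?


Completion vs due date:
  J1: C=4, d=8 → on time
  J2: C=15, d=33 → on time
  J3: C=29, d=33 → on time
  J4: C=41, d=26 → TARDY
  J5: C=47, d=44 → TARDY
Tardy jobs: J4, J5
Count = 2


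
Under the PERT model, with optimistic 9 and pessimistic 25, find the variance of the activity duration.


σ² = ((p - o) / 6)² = (p - o)² / 36
= (25 - 9)² / 36
= 16² / 36
= 256 / 36
= 7.1111


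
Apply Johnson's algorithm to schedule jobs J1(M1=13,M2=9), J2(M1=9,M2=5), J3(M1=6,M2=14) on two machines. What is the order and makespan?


Johnson's rule:
Group 1 (M1≤M2, sort by M1): ['J3']
Group 2 (M1>M2, sort desc M2): ['J1', 'J2']
Sequence: J3 → J1 → J2
Makespan calculation:
  J3: M1 done=6, M2 done=20
  J1: M1 done=19, M2 done=29
  J2: M1 done=28, M2 done=34
= Sequence: J3 → J1 → J2, Makespan: 34


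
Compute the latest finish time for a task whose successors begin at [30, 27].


LF = min of all successor start times
Successors start at: [30, 27]
LF = min(30, 27)
= 27


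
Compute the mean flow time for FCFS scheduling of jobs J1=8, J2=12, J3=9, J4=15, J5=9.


Completion times:
  J1: completes at 8
  J2: completes at 20
  J3: completes at 29
  J4: completes at 44
  J5: completes at 53
Sum = 154
Average = 154/5
= 30.80


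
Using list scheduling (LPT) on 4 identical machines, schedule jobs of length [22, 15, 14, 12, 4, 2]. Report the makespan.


Jobs (LPT sorted): [22, 15, 14, 12, 4, 2]
Machines: 4
  J=22 → Machine 1 (load: 0+22=22)
  J=15 → Machine 2 (load: 0+15=15)
  J=14 → Machine 3 (load: 0+14=14)
  J=12 → Machine 4 (load: 0+12=12)
  J=4 → Machine 4 (load: 12+4=16)
  J=2 → Machine 3 (load: 14+2=16)
Machine loads: [22, 15, 16, 16]
Makespan = max = 22 time units


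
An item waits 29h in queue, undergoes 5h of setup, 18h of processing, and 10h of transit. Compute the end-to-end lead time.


Lead time = queue + setup + processing + transit
= 29 + 5 + 18 + 10
= 62 hours


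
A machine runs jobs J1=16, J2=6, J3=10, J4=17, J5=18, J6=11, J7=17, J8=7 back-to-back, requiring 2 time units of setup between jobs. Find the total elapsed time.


Makespan = Σ processing + (n-1) × setup
= (16 + 6 + 10 + 17 + 18 + 11 + 17 + 7) + (8-1)×2
= 102 + 14
= 116 time units


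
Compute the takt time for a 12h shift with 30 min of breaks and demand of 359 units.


Available = 12×60 - 30 = 690 min
Takt time = 690 / 359
= 1.92 min/unit


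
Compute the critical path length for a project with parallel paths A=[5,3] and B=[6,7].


Path A: 5 + 3 = 8
Path B: 6 + 7 = 13
Critical path = longest = max(8, 13)
= 13 (Path B)


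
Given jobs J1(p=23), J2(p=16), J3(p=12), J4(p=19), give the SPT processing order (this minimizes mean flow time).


SPT: sort by shortest processing time
  J3: p=12
  J2: p=16
  J4: p=19
  J1: p=23
Order: J3 → J2 → J4 → J1


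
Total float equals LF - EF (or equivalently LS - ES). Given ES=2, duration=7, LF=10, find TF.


EF = ES + duration = 2 + 7 = 9
LS = LF - duration = 10 - 7 = 3
Total Float = LF - EF = 10 - 9
(or LS - ES = 3 - 2)
= 1


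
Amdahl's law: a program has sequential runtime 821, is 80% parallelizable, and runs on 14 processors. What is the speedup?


Amdahl's law: T_p = T × ((1-p) + p/N)
= 821 × ((1-0.8) + 0.8/14)
= 821 × (0.20 + 0.0571)
= 821 × 0.2571
= 211.11
Speedup = 821/211.11
= 3.89×


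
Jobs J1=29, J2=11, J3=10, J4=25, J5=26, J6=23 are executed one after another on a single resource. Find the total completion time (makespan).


Sequential makespan: sum all processing times
= 29 + 11 + 10 + 25 + 26 + 23
= 124 time units


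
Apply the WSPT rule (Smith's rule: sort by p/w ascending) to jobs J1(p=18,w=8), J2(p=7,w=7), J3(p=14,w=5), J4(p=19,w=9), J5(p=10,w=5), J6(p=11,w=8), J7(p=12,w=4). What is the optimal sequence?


WSPT (Smith's rule): sort by p/w ascending
  J2: p/w = 7/7 = 1.000
  J6: p/w = 11/8 = 1.375
  J5: p/w = 10/5 = 2.000
  J4: p/w = 19/9 = 2.111
  J1: p/w = 18/8 = 2.250
  J3: p/w = 14/5 = 2.800
  J7: p/w = 12/4 = 3.000
Order: J2 → J6 → J5 → J4 → J1 → J3 → J7


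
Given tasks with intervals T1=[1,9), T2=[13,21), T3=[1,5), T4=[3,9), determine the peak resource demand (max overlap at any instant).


Check each time point for overlaps:
  t=3: 3 tasks active (T1, T3, T4)
Max concurrent = 3


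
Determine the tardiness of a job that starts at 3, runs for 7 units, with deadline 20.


Completion = start + processing = 3 + 7 = 10
Tardiness = max(0, C - d) = max(0, 10 - 20)
= max(0, -10)
= 0


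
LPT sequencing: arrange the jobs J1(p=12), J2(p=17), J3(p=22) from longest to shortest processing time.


LPT: sort by longest processing time first
  J3: p=22
  J2: p=17
  J1: p=12
Order: J3 → J2 → J1


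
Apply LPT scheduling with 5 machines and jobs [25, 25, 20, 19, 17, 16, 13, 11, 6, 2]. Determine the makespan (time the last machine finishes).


Jobs (LPT sorted): [25, 25, 20, 19, 17, 16, 13, 11, 6, 2]
Machines: 5
  J=25 → Machine 1 (load: 0+25=25)
  J=25 → Machine 2 (load: 0+25=25)
  J=20 → Machine 3 (load: 0+20=20)
  J=19 → Machine 4 (load: 0+19=19)
  J=17 → Machine 5 (load: 0+17=17)
  J=16 → Machine 5 (load: 17+16=33)
  J=13 → Machine 4 (load: 19+13=32)
  J=11 → Machine 3 (load: 20+11=31)
  J=6 → Machine 1 (load: 25+6=31)
  J=2 → Machine 2 (load: 25+2=27)
Machine loads: [31, 27, 31, 32, 33]
Makespan = max = 33 time units


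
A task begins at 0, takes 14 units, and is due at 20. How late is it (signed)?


Completion = 0 + 14 = 14
Lateness = C - d = 14 - 20
= -6


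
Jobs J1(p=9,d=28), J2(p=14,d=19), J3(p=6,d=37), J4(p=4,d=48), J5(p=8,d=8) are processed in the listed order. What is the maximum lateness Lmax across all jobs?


Lateness per job (L = C - d):
  J1: C=9, d=28, L=-19
  J2: C=23, d=19, L=4
  J3: C=29, d=37, L=-8
  J4: C=33, d=48, L=-15
  J5: C=41, d=8, L=33
Lmax = max(-19, 4, -8, -15, 33)
= 33


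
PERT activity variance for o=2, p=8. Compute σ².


σ² = ((p - o) / 6)² = (p - o)² / 36
= (8 - 2)² / 36
= 6² / 36
= 36 / 36
= 1.0000


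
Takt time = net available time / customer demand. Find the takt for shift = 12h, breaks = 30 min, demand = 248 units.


Available = 12×60 - 30 = 690 min
Takt time = 690 / 248
= 2.78 min/unit


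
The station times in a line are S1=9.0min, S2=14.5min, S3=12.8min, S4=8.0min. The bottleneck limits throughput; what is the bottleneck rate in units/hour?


Bottleneck = longest station time
Station times: [9.0, 14.5, 12.8, 8.0]
Max = 14.5 min
Rate = 60 / 14.5
= 4.14 units/hour (bottleneck: 14.5min)


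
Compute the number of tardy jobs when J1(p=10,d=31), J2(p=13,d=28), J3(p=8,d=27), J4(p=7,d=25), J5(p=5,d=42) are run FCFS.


Completion vs due date:
  J1: C=10, d=31 → on time
  J2: C=23, d=28 → on time
  J3: C=31, d=27 → TARDY
  J4: C=38, d=25 → TARDY
  J5: C=43, d=42 → TARDY
Tardy jobs: J3, J4, J5
Count = 3


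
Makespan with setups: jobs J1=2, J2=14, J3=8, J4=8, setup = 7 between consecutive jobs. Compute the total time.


Makespan = Σ processing + (n-1) × setup
= (2 + 14 + 8 + 8) + (4-1)×7
= 32 + 21
= 53 time units


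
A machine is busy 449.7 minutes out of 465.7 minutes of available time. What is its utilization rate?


Utilization = busy / total × 100
= 449.7 / 465.7 × 100
= 96.6%


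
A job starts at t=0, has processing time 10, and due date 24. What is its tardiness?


Completion = start + processing = 0 + 10 = 10
Tardiness = max(0, C - d) = max(0, 10 - 24)
= max(0, -14)
= 0


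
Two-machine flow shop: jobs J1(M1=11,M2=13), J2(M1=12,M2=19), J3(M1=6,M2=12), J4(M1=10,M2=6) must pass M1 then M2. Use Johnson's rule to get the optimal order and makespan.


Johnson's rule:
Group 1 (M1≤M2, sort by M1): ['J3', 'J1', 'J2']
Group 2 (M1>M2, sort desc M2): ['J4']
Sequence: J3 → J1 → J2 → J4
Makespan calculation:
  J3: M1 done=6, M2 done=18
  J1: M1 done=17, M2 done=31
  J2: M1 done=29, M2 done=50
  J4: M1 done=39, M2 done=56
= Sequence: J3 → J1 → J2 → J4, Makespan: 56


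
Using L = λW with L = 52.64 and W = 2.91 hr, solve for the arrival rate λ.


Little's law: L = λW → λ = L / W
= 52.64 / 2.91
= 18.09 per hour


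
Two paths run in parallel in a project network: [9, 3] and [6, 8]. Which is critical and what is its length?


Path A: 9 + 3 = 12
Path B: 6 + 8 = 14
Critical path = longest = max(12, 14)
= 14 (Path B)


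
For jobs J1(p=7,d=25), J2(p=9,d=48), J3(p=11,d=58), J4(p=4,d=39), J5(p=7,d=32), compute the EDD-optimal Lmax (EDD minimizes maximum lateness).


EDD order: J1 → J5 → J4 → J2 → J3
Completion and lateness:
  J1: C=7, d=25, L=7-25=-18
  J5: C=14, d=32, L=14-32=-18
  J4: C=18, d=39, L=18-39=-21
  J2: C=27, d=48, L=27-48=-21
  J3: C=38, d=58, L=38-58=-20
Lmax = max(-18, -18, -21, -21, -20)
= -18


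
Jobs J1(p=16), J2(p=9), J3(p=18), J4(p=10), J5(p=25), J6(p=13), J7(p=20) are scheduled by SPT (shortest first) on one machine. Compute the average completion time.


SPT order: J2 → J4 → J6 → J1 → J3 → J7 → J5
Completion times:
  J2: C=9
  J4: C=19
  J6: C=32
  J1: C=48
  J3: C=66
  J7: C=86
  J5: C=111
Sum = 371, n = 7
Mean flow = 371/7
= 53.00


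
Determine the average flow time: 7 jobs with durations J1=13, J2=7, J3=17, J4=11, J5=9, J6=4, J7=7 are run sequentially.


Completion times:
  J1: completes at 13
  J2: completes at 20
  J3: completes at 37
  J4: completes at 48
  J5: completes at 57
  J6: completes at 61
  J7: completes at 68
Sum = 304
Average = 304/7
= 43.43


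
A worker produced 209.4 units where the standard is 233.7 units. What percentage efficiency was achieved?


Efficiency = (actual / standard) × 100
= (209.4 / 233.7) × 100
= 89.6%


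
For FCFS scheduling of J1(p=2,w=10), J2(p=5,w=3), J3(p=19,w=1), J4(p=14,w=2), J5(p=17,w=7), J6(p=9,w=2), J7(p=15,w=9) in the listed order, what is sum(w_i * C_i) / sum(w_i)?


Completion times:
  J1: C=2, w×C=10×2=20
  J2: C=7, w×C=3×7=21
  J3: C=26, w×C=1×26=26
  J4: C=40, w×C=2×40=80
  J5: C=57, w×C=7×57=399
  J6: C=66, w×C=2×66=132
  J7: C=81, w×C=9×81=729
Sum w×C = 1407
Sum w = 34
Weighted avg = 1407/34
= 41.38


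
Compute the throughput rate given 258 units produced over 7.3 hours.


Throughput = units / time
= 258 / 7.3
= 35.3 units/hour


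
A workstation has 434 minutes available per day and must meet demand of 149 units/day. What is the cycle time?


Cycle time = available time / demand
= 434 / 149
= 2.91 min/unit


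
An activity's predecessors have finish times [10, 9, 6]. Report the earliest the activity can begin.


ES = max of all predecessor completion times
Predecessors: [10, 9, 6]
ES = max(10, 9, 6)
= 10


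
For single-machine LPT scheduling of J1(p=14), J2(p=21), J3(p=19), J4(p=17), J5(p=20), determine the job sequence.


LPT: sort by longest processing time first
  J2: p=21
  J5: p=20
  J3: p=19
  J4: p=17
  J1: p=14
Order: J2 → J5 → J3 → J4 → J1


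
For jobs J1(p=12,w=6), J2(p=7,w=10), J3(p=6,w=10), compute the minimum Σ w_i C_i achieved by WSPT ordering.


WSPT order (by p/w): J3 → J2 → J1
  J3: C=6, w·C=10×6=60
  J2: C=13, w·C=10×13=130
  J1: C=25, w·C=6×25=150
Σ w·C = 340
= 340


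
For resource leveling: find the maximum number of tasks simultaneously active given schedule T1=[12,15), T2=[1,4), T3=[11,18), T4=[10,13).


Check each time point for overlaps:
  t=12: 3 tasks active (T1, T3, T4)
Max concurrent = 3


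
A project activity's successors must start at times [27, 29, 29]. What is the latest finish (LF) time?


LF = min of all successor start times
Successors start at: [27, 29, 29]
LF = min(27, 29, 29)
= 27


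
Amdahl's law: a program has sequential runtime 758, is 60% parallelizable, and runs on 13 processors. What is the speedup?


Amdahl's law: T_p = T × ((1-p) + p/N)
= 758 × ((1-0.6) + 0.6/13)
= 758 × (0.40 + 0.0462)
= 758 × 0.4462
= 338.18
Speedup = 758/338.18
= 2.24×


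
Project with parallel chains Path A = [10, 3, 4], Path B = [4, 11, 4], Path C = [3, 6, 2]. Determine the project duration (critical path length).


Path A: 10 + 3 + 4 = 17
Path B: 4 + 11 + 4 = 19
Path C: 3 + 6 + 2 = 11
Critical path = longest = max(17, 19, 11)
= 19 (Path B)


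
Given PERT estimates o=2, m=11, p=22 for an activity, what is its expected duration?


te = (o + 4m + p) / 6
= (2 + 4×11 + 22) / 6
= (2 + 44 + 22) / 6
= 68 / 6
= 11.33


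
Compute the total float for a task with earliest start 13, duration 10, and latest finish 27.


EF = ES + duration = 13 + 10 = 23
LS = LF - duration = 27 - 10 = 17
Total Float = LF - EF = 27 - 23
(or LS - ES = 17 - 13)
= 4


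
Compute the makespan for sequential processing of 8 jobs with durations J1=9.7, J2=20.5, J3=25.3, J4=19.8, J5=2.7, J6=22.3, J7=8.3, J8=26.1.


Sequential makespan: sum all processing times
= 9.7 + 20.5 + 25.3 + 19.8 + 2.7 + 22.3 + 8.3 + 26.1
= 134.7 time units


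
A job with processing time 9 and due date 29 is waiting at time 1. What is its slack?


Slack = due - current_time - processing
= 29 - 1 - 9
= 19


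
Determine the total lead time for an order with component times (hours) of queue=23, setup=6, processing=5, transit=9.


Lead time = queue + setup + processing + transit
= 23 + 6 + 5 + 9
= 43 hours


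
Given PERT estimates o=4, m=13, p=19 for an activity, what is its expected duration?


te = (o + 4m + p) / 6
= (4 + 4×13 + 19) / 6
= (4 + 52 + 19) / 6
= 75 / 6
= 12.50


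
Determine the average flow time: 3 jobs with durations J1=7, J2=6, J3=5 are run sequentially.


Completion times:
  J1: completes at 7
  J2: completes at 13
  J3: completes at 18
Sum = 38
Average = 38/3
= 12.67


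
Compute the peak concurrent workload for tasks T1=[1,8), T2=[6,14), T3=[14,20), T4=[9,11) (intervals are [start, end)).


Check each time point for overlaps:
  t=6: 2 tasks active (T1, T2)
Max concurrent = 2


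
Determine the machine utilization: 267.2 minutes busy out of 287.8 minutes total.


Utilization = busy / total × 100
= 267.2 / 287.8 × 100
= 92.8%


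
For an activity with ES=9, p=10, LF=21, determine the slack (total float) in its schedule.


EF = ES + duration = 9 + 10 = 19
LS = LF - duration = 21 - 10 = 11
Total Float = LF - EF = 21 - 19
(or LS - ES = 11 - 9)
= 2


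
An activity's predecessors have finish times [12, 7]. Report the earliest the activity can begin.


ES = max of all predecessor completion times
Predecessors: [12, 7]
ES = max(12, 7)
= 12


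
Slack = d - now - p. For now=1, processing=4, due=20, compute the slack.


Slack = due - current_time - processing
= 20 - 1 - 4
= 15


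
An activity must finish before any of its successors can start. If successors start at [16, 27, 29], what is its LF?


LF = min of all successor start times
Successors start at: [16, 27, 29]
LF = min(16, 27, 29)
= 16


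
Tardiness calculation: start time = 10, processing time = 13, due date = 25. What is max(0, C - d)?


Completion = start + processing = 10 + 13 = 23
Tardiness = max(0, C - d) = max(0, 23 - 25)
= max(0, -2)
= 0


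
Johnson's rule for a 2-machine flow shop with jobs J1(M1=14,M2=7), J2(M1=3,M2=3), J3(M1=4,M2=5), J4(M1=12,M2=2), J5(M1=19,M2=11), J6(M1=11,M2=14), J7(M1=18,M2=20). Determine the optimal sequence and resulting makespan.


Johnson's rule:
Group 1 (M1≤M2, sort by M1): ['J2', 'J3', 'J6', 'J7']
Group 2 (M1>M2, sort desc M2): ['J5', 'J1', 'J4']
Sequence: J2 → J3 → J6 → J7 → J5 → J1 → J4
Makespan calculation:
  J2: M1 done=3, M2 done=6
  J3: M1 done=7, M2 done=12
  J6: M1 done=18, M2 done=32
  J7: M1 done=36, M2 done=56
  J5: M1 done=55, M2 done=67
  J1: M1 done=69, M2 done=76
  J4: M1 done=81, M2 done=83
= Sequence: J2 → J3 → J6 → J7 → J5 → J1 → J4, Makespan: 83


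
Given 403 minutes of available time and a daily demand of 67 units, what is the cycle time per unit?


Cycle time = available time / demand
= 403 / 67
= 6.01 min/unit


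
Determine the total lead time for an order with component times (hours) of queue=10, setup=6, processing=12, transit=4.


Lead time = queue + setup + processing + transit
= 10 + 6 + 12 + 4
= 32 hours


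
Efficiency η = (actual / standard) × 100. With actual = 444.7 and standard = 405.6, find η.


Efficiency = (actual / standard) × 100
= (444.7 / 405.6) × 100
= 109.6%


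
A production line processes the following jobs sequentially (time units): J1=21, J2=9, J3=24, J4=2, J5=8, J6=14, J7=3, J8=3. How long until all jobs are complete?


Sequential makespan: sum all processing times
= 21 + 9 + 24 + 2 + 8 + 14 + 3 + 3
= 84 time units


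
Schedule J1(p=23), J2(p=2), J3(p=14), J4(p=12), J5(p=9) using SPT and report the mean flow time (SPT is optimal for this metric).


SPT order: J2 → J5 → J4 → J3 → J1
Completion times:
  J2: C=2
  J5: C=11
  J4: C=23
  J3: C=37
  J1: C=60
Sum = 133, n = 5
Mean flow = 133/5
= 26.60


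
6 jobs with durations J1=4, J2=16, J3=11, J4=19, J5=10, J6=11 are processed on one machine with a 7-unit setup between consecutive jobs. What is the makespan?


Makespan = Σ processing + (n-1) × setup
= (4 + 16 + 11 + 19 + 10 + 11) + (6-1)×7
= 71 + 35
= 106 time units


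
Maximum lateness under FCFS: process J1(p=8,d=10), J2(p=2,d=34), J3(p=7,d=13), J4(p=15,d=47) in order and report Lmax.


Lateness per job (L = C - d):
  J1: C=8, d=10, L=-2
  J2: C=10, d=34, L=-24
  J3: C=17, d=13, L=4
  J4: C=32, d=47, L=-15
Lmax = max(-2, -24, 4, -15)
= 4


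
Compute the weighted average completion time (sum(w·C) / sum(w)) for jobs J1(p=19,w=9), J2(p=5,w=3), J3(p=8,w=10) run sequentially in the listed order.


Completion times:
  J1: C=19, w×C=9×19=171
  J2: C=24, w×C=3×24=72
  J3: C=32, w×C=10×32=320
Sum w×C = 563
Sum w = 22
Weighted avg = 563/22
= 25.59


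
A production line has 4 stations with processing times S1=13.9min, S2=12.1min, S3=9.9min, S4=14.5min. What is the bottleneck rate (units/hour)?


Bottleneck = longest station time
Station times: [13.9, 12.1, 9.9, 14.5]
Max = 14.5 min
Rate = 60 / 14.5
= 4.14 units/hour (bottleneck: 14.5min)


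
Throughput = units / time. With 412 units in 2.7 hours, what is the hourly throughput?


Throughput = units / time
= 412 / 2.7
= 152.6 units/hour


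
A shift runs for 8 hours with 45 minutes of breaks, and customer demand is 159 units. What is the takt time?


Available = 8×60 - 45 = 435 min
Takt time = 435 / 159
= 2.74 min/unit


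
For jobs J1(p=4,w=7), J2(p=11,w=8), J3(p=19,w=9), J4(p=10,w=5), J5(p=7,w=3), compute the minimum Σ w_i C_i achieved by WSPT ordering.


WSPT order (by p/w): J1 → J2 → J4 → J3 → J5
  J1: C=4, w·C=7×4=28
  J2: C=15, w·C=8×15=120
  J4: C=25, w·C=5×25=125
  J3: C=44, w·C=9×44=396
  J5: C=51, w·C=3×51=153
Σ w·C = 822
= 822


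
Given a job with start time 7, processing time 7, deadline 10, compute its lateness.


Completion = 7 + 7 = 14
Lateness = C - d = 14 - 10
= 4


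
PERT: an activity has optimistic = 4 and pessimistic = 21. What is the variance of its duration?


σ² = ((p - o) / 6)² = (p - o)² / 36
= (21 - 4)² / 36
= 17² / 36
= 289 / 36
= 8.0278


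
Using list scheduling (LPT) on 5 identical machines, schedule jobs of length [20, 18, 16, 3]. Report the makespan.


Jobs (LPT sorted): [20, 18, 16, 3]
Machines: 5
  J=20 → Machine 1 (load: 0+20=20)
  J=18 → Machine 2 (load: 0+18=18)
  J=16 → Machine 3 (load: 0+16=16)
  J=3 → Machine 4 (load: 0+3=3)
Machine loads: [20, 18, 16, 3, 0]
Makespan = max = 20 time units


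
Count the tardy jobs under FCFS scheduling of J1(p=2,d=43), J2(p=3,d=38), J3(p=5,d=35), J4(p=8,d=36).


Completion vs due date:
  J1: C=2, d=43 → on time
  J2: C=5, d=38 → on time
  J3: C=10, d=35 → on time
  J4: C=18, d=36 → on time
Tardy jobs: none
Count = 0


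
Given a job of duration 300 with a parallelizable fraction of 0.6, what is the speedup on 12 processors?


Amdahl's law: T_p = T × ((1-p) + p/N)
= 300 × ((1-0.6) + 0.6/12)
= 300 × (0.40 + 0.0500)
= 300 × 0.4500
= 135.00
Speedup = 300/135.00
= 2.22×


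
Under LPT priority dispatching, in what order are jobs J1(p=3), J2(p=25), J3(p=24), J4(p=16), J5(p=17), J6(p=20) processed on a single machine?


LPT: sort by longest processing time first
  J2: p=25
  J3: p=24
  J6: p=20
  J5: p=17
  J4: p=16
  J1: p=3
Order: J2 → J3 → J6 → J5 → J4 → J1


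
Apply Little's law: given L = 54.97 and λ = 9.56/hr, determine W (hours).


Little's law: L = λW → W = L / λ
= 54.97 / 9.56
= 5.75 hours


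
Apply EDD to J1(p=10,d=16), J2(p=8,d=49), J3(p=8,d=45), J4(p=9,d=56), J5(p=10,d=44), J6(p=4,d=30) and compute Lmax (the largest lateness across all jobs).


EDD order: J1 → J6 → J5 → J3 → J2 → J4
Completion and lateness:
  J1: C=10, d=16, L=10-16=-6
  J6: C=14, d=30, L=14-30=-16
  J5: C=24, d=44, L=24-44=-20
  J3: C=32, d=45, L=32-45=-13
  J2: C=40, d=49, L=40-49=-9
  J4: C=49, d=56, L=49-56=-7
Lmax = max(-6, -16, -20, -13, -9, -7)
= -6


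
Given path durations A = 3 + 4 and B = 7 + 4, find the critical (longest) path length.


Path A: 3 + 4 = 7
Path B: 7 + 4 = 11
Critical path = longest = max(7, 11)
= 11 (Path B)


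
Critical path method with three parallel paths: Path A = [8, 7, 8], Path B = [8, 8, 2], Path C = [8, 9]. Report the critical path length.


Path A: 8 + 7 + 8 = 23
Path B: 8 + 8 + 2 = 18
Path C: 8 + 9 = 17
Critical path = longest = max(23, 18, 17)
= 23 (Path A)


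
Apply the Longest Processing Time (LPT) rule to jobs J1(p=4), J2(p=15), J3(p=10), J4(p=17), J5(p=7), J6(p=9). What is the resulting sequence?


LPT: sort by longest processing time first
  J4: p=17
  J2: p=15
  J3: p=10
  J6: p=9
  J5: p=7
  J1: p=4
Order: J4 → J2 → J3 → J6 → J5 → J1


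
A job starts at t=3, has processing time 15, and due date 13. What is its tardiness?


Completion = start + processing = 3 + 15 = 18
Tardiness = max(0, C - d) = max(0, 18 - 13)
= max(0, 5)
= 5


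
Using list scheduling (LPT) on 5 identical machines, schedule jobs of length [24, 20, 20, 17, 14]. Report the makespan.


Jobs (LPT sorted): [24, 20, 20, 17, 14]
Machines: 5
  J=24 → Machine 1 (load: 0+24=24)
  J=20 → Machine 2 (load: 0+20=20)
  J=20 → Machine 3 (load: 0+20=20)
  J=17 → Machine 4 (load: 0+17=17)
  J=14 → Machine 5 (load: 0+14=14)
Machine loads: [24, 20, 20, 17, 14]
Makespan = max = 24 time units


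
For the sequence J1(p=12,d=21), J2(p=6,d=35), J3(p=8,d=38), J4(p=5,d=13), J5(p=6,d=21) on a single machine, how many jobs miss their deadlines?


Completion vs due date:
  J1: C=12, d=21 → on time
  J2: C=18, d=35 → on time
  J3: C=26, d=38 → on time
  J4: C=31, d=13 → TARDY
  J5: C=37, d=21 → TARDY
Tardy jobs: J4, J5
Count = 2


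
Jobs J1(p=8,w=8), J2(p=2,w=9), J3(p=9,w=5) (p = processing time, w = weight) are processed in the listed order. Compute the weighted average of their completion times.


Completion times:
  J1: C=8, w×C=8×8=64
  J2: C=10, w×C=9×10=90
  J3: C=19, w×C=5×19=95
Sum w×C = 249
Sum w = 22
Weighted avg = 249/22
= 11.32


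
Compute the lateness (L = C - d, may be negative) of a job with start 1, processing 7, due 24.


Completion = 1 + 7 = 8
Lateness = C - d = 8 - 24
= -16


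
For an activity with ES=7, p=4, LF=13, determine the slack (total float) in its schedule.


EF = ES + duration = 7 + 4 = 11
LS = LF - duration = 13 - 4 = 9
Total Float = LF - EF = 13 - 11
(or LS - ES = 9 - 7)
= 2


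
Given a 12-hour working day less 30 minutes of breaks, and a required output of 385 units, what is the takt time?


Available = 12×60 - 30 = 690 min
Takt time = 690 / 385
= 1.79 min/unit


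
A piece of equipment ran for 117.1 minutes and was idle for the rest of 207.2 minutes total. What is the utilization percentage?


Utilization = busy / total × 100
= 117.1 / 207.2 × 100
= 56.5%


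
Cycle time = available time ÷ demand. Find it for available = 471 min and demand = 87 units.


Cycle time = available time / demand
= 471 / 87
= 5.41 min/unit


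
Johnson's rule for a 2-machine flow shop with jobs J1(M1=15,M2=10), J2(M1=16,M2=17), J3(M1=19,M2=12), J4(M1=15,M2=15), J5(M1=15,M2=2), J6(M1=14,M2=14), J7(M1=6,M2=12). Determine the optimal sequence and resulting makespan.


Johnson's rule:
Group 1 (M1≤M2, sort by M1): ['J7', 'J6', 'J4', 'J2']
Group 2 (M1>M2, sort desc M2): ['J3', 'J1', 'J5']
Sequence: J7 → J6 → J4 → J2 → J3 → J1 → J5
Makespan calculation:
  J7: M1 done=6, M2 done=18
  J6: M1 done=20, M2 done=34
  J4: M1 done=35, M2 done=50
  J2: M1 done=51, M2 done=68
  J3: M1 done=70, M2 done=82
  J1: M1 done=85, M2 done=95
  J5: M1 done=100, M2 done=102
= Sequence: J7 → J6 → J4 → J2 → J3 → J1 → J5, Makespan: 102


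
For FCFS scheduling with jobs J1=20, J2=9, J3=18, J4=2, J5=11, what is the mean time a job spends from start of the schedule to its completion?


Completion times:
  J1: completes at 20
  J2: completes at 29
  J3: completes at 47
  J4: completes at 49
  J5: completes at 60
Sum = 205
Average = 205/5
= 41.00


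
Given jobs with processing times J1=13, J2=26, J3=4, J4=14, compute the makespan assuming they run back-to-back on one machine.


Sequential makespan: sum all processing times
= 13 + 26 + 4 + 14
= 57 time units


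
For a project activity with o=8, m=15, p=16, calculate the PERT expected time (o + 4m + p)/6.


te = (o + 4m + p) / 6
= (8 + 4×15 + 16) / 6
= (8 + 60 + 16) / 6
= 84 / 6
= 14.00


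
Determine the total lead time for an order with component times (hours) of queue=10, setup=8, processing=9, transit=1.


Lead time = queue + setup + processing + transit
= 10 + 8 + 9 + 1
= 28 hours


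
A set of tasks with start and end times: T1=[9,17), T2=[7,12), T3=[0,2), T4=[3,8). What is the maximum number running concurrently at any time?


Check each time point for overlaps:
  t=7: 2 tasks active (T2, T4)
Max concurrent = 2


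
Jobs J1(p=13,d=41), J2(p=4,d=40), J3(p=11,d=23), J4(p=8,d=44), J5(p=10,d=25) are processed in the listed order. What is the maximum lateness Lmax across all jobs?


Lateness per job (L = C - d):
  J1: C=13, d=41, L=-28
  J2: C=17, d=40, L=-23
  J3: C=28, d=23, L=5
  J4: C=36, d=44, L=-8
  J5: C=46, d=25, L=21
Lmax = max(-28, -23, 5, -8, 21)
= 21


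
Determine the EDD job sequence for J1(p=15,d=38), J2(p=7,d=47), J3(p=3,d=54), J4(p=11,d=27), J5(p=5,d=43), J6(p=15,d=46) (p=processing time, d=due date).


EDD: sort by earliest due date
  J4: d=27, p=11
  J1: d=38, p=15
  J5: d=43, p=5
  J6: d=46, p=15
  J2: d=47, p=7
  J3: d=54, p=3
Order: J4 → J1 → J5 → J6 → J2 → J3


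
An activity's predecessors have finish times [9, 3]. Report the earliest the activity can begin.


ES = max of all predecessor completion times
Predecessors: [9, 3]
ES = max(9, 3)
= 9


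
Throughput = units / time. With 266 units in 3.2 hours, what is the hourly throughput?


Throughput = units / time
= 266 / 3.2
= 83.1 units/hour


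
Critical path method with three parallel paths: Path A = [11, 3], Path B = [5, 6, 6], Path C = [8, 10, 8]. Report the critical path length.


Path A: 11 + 3 = 14
Path B: 5 + 6 + 6 = 17
Path C: 8 + 10 + 8 = 26
Critical path = longest = max(14, 17, 26)
= 26 (Path C)


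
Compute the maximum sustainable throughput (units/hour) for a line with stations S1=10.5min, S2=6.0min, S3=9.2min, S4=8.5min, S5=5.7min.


Bottleneck = longest station time
Station times: [10.5, 6.0, 9.2, 8.5, 5.7]
Max = 10.5 min
Rate = 60 / 10.5
= 5.71 units/hour (bottleneck: 10.5min)


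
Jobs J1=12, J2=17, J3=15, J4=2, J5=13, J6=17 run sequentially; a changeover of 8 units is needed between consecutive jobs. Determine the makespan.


Makespan = Σ processing + (n-1) × setup
= (12 + 17 + 15 + 2 + 13 + 17) + (6-1)×8
= 76 + 40
= 116 time units


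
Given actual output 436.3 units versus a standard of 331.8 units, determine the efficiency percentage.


Efficiency = (actual / standard) × 100
= (436.3 / 331.8) × 100
= 131.5%


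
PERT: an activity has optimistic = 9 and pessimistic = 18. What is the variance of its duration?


σ² = ((p - o) / 6)² = (p - o)² / 36
= (18 - 9)² / 36
= 9² / 36
= 81 / 36
= 2.2500


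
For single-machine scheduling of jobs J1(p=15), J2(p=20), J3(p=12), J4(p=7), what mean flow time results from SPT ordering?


SPT order: J4 → J3 → J1 → J2
Completion times:
  J4: C=7
  J3: C=19
  J1: C=34
  J2: C=54
Sum = 114, n = 4
Mean flow = 114/4
= 28.50


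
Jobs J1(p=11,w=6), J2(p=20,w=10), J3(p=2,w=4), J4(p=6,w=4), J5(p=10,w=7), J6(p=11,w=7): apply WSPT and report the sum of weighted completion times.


WSPT order (by p/w): J3 → J5 → J4 → J6 → J1 → J2
  J3: C=2, w·C=4×2=8
  J5: C=12, w·C=7×12=84
  J4: C=18, w·C=4×18=72
  J6: C=29, w·C=7×29=203
  J1: C=40, w·C=6×40=240
  J2: C=60, w·C=10×60=600
Σ w·C = 1207
= 1207


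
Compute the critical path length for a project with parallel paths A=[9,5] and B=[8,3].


Path A: 9 + 5 = 14
Path B: 8 + 3 = 11
Critical path = longest = max(14, 11)
= 14 (Path A)


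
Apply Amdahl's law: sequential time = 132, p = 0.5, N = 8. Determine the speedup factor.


Amdahl's law: T_p = T × ((1-p) + p/N)
= 132 × ((1-0.5) + 0.5/8)
= 132 × (0.50 + 0.0625)
= 132 × 0.5625
= 74.25
Speedup = 132/74.25
= 1.78×


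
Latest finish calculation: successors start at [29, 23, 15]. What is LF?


LF = min of all successor start times
Successors start at: [29, 23, 15]
LF = min(29, 23, 15)
= 15


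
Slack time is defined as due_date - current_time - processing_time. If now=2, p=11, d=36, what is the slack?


Slack = due - current_time - processing
= 36 - 2 - 11
= 23


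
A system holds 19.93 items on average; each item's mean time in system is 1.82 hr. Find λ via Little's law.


Little's law: L = λW → λ = L / W
= 19.93 / 1.82
= 10.95 per hour


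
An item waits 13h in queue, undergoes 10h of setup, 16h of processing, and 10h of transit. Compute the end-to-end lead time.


Lead time = queue + setup + processing + transit
= 13 + 10 + 16 + 10
= 49 hours


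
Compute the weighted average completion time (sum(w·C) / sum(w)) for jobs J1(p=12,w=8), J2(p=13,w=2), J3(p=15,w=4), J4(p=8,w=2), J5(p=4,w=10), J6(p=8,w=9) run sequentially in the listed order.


Completion times:
  J1: C=12, w×C=8×12=96
  J2: C=25, w×C=2×25=50
  J3: C=40, w×C=4×40=160
  J4: C=48, w×C=2×48=96
  J5: C=52, w×C=10×52=520
  J6: C=60, w×C=9×60=540
Sum w×C = 1462
Sum w = 35
Weighted avg = 1462/35
= 41.77


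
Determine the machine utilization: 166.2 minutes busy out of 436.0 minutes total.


Utilization = busy / total × 100
= 166.2 / 436.0 × 100
= 38.1%


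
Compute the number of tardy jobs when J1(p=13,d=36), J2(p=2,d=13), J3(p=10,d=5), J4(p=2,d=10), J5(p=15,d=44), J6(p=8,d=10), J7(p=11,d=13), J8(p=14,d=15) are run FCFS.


Completion vs due date:
  J1: C=13, d=36 → on time
  J2: C=15, d=13 → TARDY
  J3: C=25, d=5 → TARDY
  J4: C=27, d=10 → TARDY
  J5: C=42, d=44 → on time
  J6: C=50, d=10 → TARDY
  J7: C=61, d=13 → TARDY
  J8: C=75, d=15 → TARDY
Tardy jobs: J2, J3, J4, J6, J7, J8
Count = 6


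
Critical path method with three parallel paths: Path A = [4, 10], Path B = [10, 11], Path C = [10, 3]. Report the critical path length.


Path A: 4 + 10 = 14
Path B: 10 + 11 = 21
Path C: 10 + 3 = 13
Critical path = longest = max(14, 21, 13)
= 21 (Path B)


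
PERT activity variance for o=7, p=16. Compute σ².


σ² = ((p - o) / 6)² = (p - o)² / 36
= (16 - 7)² / 36
= 9² / 36
= 81 / 36
= 2.2500
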